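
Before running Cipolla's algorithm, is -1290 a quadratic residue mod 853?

Pull out -1: (-1290/853) = (-1/853)·(1290/853). Since 853 ≡ 1 (mod 4), (-1/853) = +1. Now have (1290/853).
Reduce the numerator: 1290 ≡ 437 (mod 853), so (1290/853) = (437/853).
437 ≡ 1 (mod 4), so quadratic reciprocity gives (437/853) = (853/437). Reduce: 853 ≡ 416 (mod 437). Now have (416/437).
Factor out 2: 416 = 2^5·13. Since 437 ≡ 5 (mod 8), (2/437) = -1, and (2/437)^5 = -1. Now have -(13/437).
13 ≡ 1 (mod 4), so quadratic reciprocity gives (13/437) = (437/13). Reduce: 437 ≡ 8 (mod 13). Now have -(8/13).
Factor out 2: 8 = 2^3. Since 13 ≡ 5 (mod 8), (2/13) = -1, and (2/13)^3 = -1. Now have (1/13).
(1/13) = 1. Collecting the sign factors: 1.
(-1290/853) = 1, and 853 is prime, so -1290 is a quadratic residue mod 853.

yes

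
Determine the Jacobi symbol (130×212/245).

By multiplicativity, (130·212/245) = (130/245)·(212/245).
First factor (130/245):
Factor out 2: 130 = 2·65. Since 245 ≡ 5 (mod 8), (2/245) = -1. Now have -(65/245).
65 ≡ 1 (mod 4), so quadratic reciprocity gives (65/245) = (245/65). Reduce: 245 ≡ 50 (mod 65). Now have -(50/65).
Factor out 2: 50 = 2·25. Since 65 ≡ 1 (mod 8), (2/65) = +1. Now have -(25/65).
25 ≡ 1 (mod 4), so quadratic reciprocity gives (25/65) = (65/25). Reduce: 65 ≡ 15 (mod 25). Now have -(15/25).
25 ≡ 1 (mod 4), so quadratic reciprocity gives (15/25) = (25/15). Reduce: 25 ≡ 10 (mod 15). Now have -(10/15).
Factor out 2: 10 = 2·5. Since 15 ≡ 7 (mod 8), (2/15) = +1. Now have -(5/15).
5 ≡ 1 (mod 4), so quadratic reciprocity gives (5/15) = (15/5). Reduce: 15 ≡ 0 (mod 5). Now have -(0/5).
The numerator is now 0 with denominator 5 > 1: the symbol is 0.
Second factor (212/245):
Factor out 2: 212 = 2^2·53. Since 245 ≡ 5 (mod 8), (2/245) = -1, and (2/245)^2 = +1. Now have (53/245).
53 ≡ 1 (mod 4), so quadratic reciprocity gives (53/245) = (245/53). Reduce: 245 ≡ 33 (mod 53). Now have (33/53).
33 ≡ 1 (mod 4), so quadratic reciprocity gives (33/53) = (53/33). Reduce: 53 ≡ 20 (mod 33). Now have (20/33).
Factor out 2: 20 = 2^2·5. Since 33 ≡ 1 (mod 8), (2/33) = +1, and (2/33)^2 = +1. Now have (5/33).
5 ≡ 1 (mod 4), so quadratic reciprocity gives (5/33) = (33/5). Reduce: 33 ≡ 3 (mod 5). Now have (3/5).
5 ≡ 1 (mod 4), so quadratic reciprocity gives (3/5) = (5/3). Reduce: 5 ≡ 2 (mod 3). Now have (2/3).
Factor out 2: 2 = 2. Since 3 ≡ 3 (mod 8), (2/3) = -1. Now have -(1/3).
(1/3) = 1. Collecting the sign factors: -1.
Product: (0)·(-1) = 0.

0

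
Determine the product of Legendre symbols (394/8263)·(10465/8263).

By multiplicativity, (394·10465/8263) = (394/8263)·(10465/8263).
First factor (394/8263):
(394/8263)
  = (197/8263)    [8263 ≡ 7 mod 8 ⇒ (2/8263) = +1]
  = (8263/197)    [QR: 197 ≡ 1 mod 4, sign kept]
  = (186/197)    [8263 ≡ 186 mod 197]
  = -(93/197)    [197 ≡ 5 mod 8 ⇒ (2/197) = -1]
  = -(197/93)    [QR: 93 ≡ 1 mod 4, sign kept]
  = -(11/93)    [197 ≡ 11 mod 93]
  = -(93/11)    [QR: 93 ≡ 1 mod 4, sign kept]
  = -(5/11)    [93 ≡ 5 mod 11]
  = -(11/5)    [QR: 5 ≡ 1 mod 4, sign kept]
  = -(1/5)    [11 ≡ 1 mod 5]
  = -1    [(1/5) = 1]
Second factor (10465/8263):
(10465/8263)
  = (2202/8263)    [10465 ≡ 2202 mod 8263]
  = (1101/8263)    [8263 ≡ 7 mod 8 ⇒ (2/8263) = +1]
  = (8263/1101)    [QR: 1101 ≡ 1 mod 4, sign kept]
  = (556/1101)    [8263 ≡ 556 mod 1101]
  = (139/1101)    [1101 ≡ 5 mod 8 ⇒ (2/1101)^2 = +1]
  = (1101/139)    [QR: 1101 ≡ 1 mod 4, sign kept]
  = (128/139)    [1101 ≡ 128 mod 139]
  = -(1/139)    [139 ≡ 3 mod 8 ⇒ (2/139)^7 = -1]
  = -1    [(1/139) = 1]
Product: (-1)·(-1) = 1.

1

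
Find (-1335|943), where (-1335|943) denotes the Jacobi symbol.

-1

Reduce the numerator: -1335 ≡ 551 (mod 943), so (-1335|943) = (551|943).
Both 551 ≡ 3 and 943 ≡ 3 (mod 4), so reciprocity gives (551|943) = -(943|551). Reduce: 943 ≡ 392 (mod 551). Now have -(392|551).
Factor out 2: 392 = 2^3·49. Since 551 ≡ 7 (mod 8), (2|551) = +1, and (2|551)^3 = +1. Now have -(49|551).
49 ≡ 1 (mod 4), so quadratic reciprocity gives (49|551) = (551|49). Reduce: 551 ≡ 12 (mod 49). Now have -(12|49).
Factor out 2: 12 = 2^2·3. Since 49 ≡ 1 (mod 8), (2|49) = +1, and (2|49)^2 = +1. Now have -(3|49).
49 ≡ 1 (mod 4), so quadratic reciprocity gives (3|49) = (49|3). Reduce: 49 ≡ 1 (mod 3). Now have -(1|3).
(1|3) = 1. Collecting the sign factors: -1.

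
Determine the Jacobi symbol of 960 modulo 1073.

(960|1073)
  = (15|1073)    [1073 ≡ 1 mod 8 ⇒ (2|1073)^6 = +1]
  = (1073|15)    [QR: 1073 ≡ 1 mod 4, sign kept]
  = (8|15)    [1073 ≡ 8 mod 15]
  = (1|15)    [15 ≡ 7 mod 8 ⇒ (2|15)^3 = +1]
  = 1    [(1|15) = 1]

1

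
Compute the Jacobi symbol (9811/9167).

Reduce the numerator: 9811 ≡ 644 (mod 9167), so (9811/9167) = (644/9167).
Factor out 2: 644 = 2^2·161. Since 9167 ≡ 7 (mod 8), (2/9167) = +1, and (2/9167)^2 = +1. Now have (161/9167).
161 ≡ 1 (mod 4), so quadratic reciprocity gives (161/9167) = (9167/161). Reduce: 9167 ≡ 151 (mod 161). Now have (151/161).
161 ≡ 1 (mod 4), so quadratic reciprocity gives (151/161) = (161/151). Reduce: 161 ≡ 10 (mod 151). Now have (10/151).
Factor out 2: 10 = 2·5. Since 151 ≡ 7 (mod 8), (2/151) = +1. Now have (5/151).
5 ≡ 1 (mod 4), so quadratic reciprocity gives (5/151) = (151/5). Reduce: 151 ≡ 1 (mod 5). Now have (1/5).
(1/5) = 1. Collecting the sign factors: 1.

1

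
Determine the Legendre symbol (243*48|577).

1

By multiplicativity, (243·48|577) = (243|577)·(48|577).
First factor (243|577):
577 ≡ 1 (mod 4), so quadratic reciprocity gives (243|577) = (577|243). Reduce: 577 ≡ 91 (mod 243). Now have (91|243).
Both 91 ≡ 3 and 243 ≡ 3 (mod 4), so reciprocity gives (91|243) = -(243|91). Reduce: 243 ≡ 61 (mod 91). Now have -(61|91).
61 ≡ 1 (mod 4), so quadratic reciprocity gives (61|91) = (91|61). Reduce: 91 ≡ 30 (mod 61). Now have -(30|61).
Factor out 2: 30 = 2·15. Since 61 ≡ 5 (mod 8), (2|61) = -1. Now have (15|61).
61 ≡ 1 (mod 4), so quadratic reciprocity gives (15|61) = (61|15). Reduce: 61 ≡ 1 (mod 15). Now have (1|15).
(1|15) = 1. Collecting the sign factors: 1.
Second factor (48|577):
Factor out 2: 48 = 2^4·3. Since 577 ≡ 1 (mod 8), (2|577) = +1, and (2|577)^4 = +1. Now have (3|577).
577 ≡ 1 (mod 4), so quadratic reciprocity gives (3|577) = (577|3). Reduce: 577 ≡ 1 (mod 3). Now have (1|3).
(1|3) = 1. Collecting the sign factors: 1.
Product: (1)·(1) = 1.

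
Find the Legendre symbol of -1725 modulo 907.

(-1725 / 907)
  = (89 / 907)    [-1725 ≡ 89 mod 907]
  = (907 / 89)    [QR: 89 ≡ 1 mod 4, sign kept]
  = (17 / 89)    [907 ≡ 17 mod 89]
  = (89 / 17)    [QR: 17 ≡ 1 mod 4, sign kept]
  = (4 / 17)    [89 ≡ 4 mod 17]
  = (1 / 17)    [17 ≡ 1 mod 8 ⇒ (2 / 17)^2 = +1]
  = 1    [(1 / 17) = 1]

1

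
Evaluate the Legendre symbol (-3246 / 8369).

-1

Pull out -1: (-3246 / 8369) = (-1 / 8369)·(3246 / 8369). Since 8369 ≡ 1 (mod 4), (-1 / 8369) = +1. Now have (3246 / 8369).
Factor out 2: 3246 = 2·1623. Since 8369 ≡ 1 (mod 8), (2 / 8369) = +1. Now have (1623 / 8369).
8369 ≡ 1 (mod 4), so quadratic reciprocity gives (1623 / 8369) = (8369 / 1623). Reduce: 8369 ≡ 254 (mod 1623). Now have (254 / 1623).
Factor out 2: 254 = 2·127. Since 1623 ≡ 7 (mod 8), (2 / 1623) = +1. Now have (127 / 1623).
Both 127 ≡ 3 and 1623 ≡ 3 (mod 4), so reciprocity gives (127 / 1623) = -(1623 / 127). Reduce: 1623 ≡ 99 (mod 127). Now have -(99 / 127).
Both 99 ≡ 3 and 127 ≡ 3 (mod 4), so reciprocity gives (99 / 127) = -(127 / 99). Reduce: 127 ≡ 28 (mod 99). Now have (28 / 99).
Factor out 2: 28 = 2^2·7. Since 99 ≡ 3 (mod 8), (2 / 99) = -1, and (2 / 99)^2 = +1. Now have (7 / 99).
Both 7 ≡ 3 and 99 ≡ 3 (mod 4), so reciprocity gives (7 / 99) = -(99 / 7). Reduce: 99 ≡ 1 (mod 7). Now have -(1 / 7).
(1 / 7) = 1. Collecting the sign factors: -1.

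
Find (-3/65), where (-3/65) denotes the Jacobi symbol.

Reduce the numerator: -3 ≡ 62 (mod 65), so (-3/65) = (62/65).
Factor out 2: 62 = 2·31. Since 65 ≡ 1 (mod 8), (2/65) = +1. Now have (31/65).
65 ≡ 1 (mod 4), so quadratic reciprocity gives (31/65) = (65/31). Reduce: 65 ≡ 3 (mod 31). Now have (3/31).
Both 3 ≡ 3 and 31 ≡ 3 (mod 4), so reciprocity gives (3/31) = -(31/3). Reduce: 31 ≡ 1 (mod 3). Now have -(1/3).
(1/3) = 1. Collecting the sign factors: -1.

-1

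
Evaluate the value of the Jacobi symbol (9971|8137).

-1

(9971|8137)
  = (1834|8137)    [9971 ≡ 1834 mod 8137]
  = (917|8137)    [8137 ≡ 1 mod 8 ⇒ (2|8137) = +1]
  = (8137|917)    [QR: 917 ≡ 1 mod 4, sign kept]
  = (801|917)    [8137 ≡ 801 mod 917]
  = (917|801)    [QR: 801 ≡ 1 mod 4, sign kept]
  = (116|801)    [917 ≡ 116 mod 801]
  = (29|801)    [801 ≡ 1 mod 8 ⇒ (2|801)^2 = +1]
  = (801|29)    [QR: 29 ≡ 1 mod 4, sign kept]
  = (18|29)    [801 ≡ 18 mod 29]
  = -(9|29)    [29 ≡ 5 mod 8 ⇒ (2|29) = -1]
  = -(29|9)    [QR: 9 ≡ 1 mod 4, sign kept]
  = -(2|9)    [29 ≡ 2 mod 9]
  = -(1|9)    [9 ≡ 1 mod 8 ⇒ (2|9) = +1]
  = -1    [(1|9) = 1]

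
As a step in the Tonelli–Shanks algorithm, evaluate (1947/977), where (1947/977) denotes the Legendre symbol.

Reduce the numerator: 1947 ≡ 970 (mod 977), so (1947/977) = (970/977).
Factor out 2: 970 = 2·485. Since 977 ≡ 1 (mod 8), (2/977) = +1. Now have (485/977).
485 ≡ 1 (mod 4), so quadratic reciprocity gives (485/977) = (977/485). Reduce: 977 ≡ 7 (mod 485). Now have (7/485).
485 ≡ 1 (mod 4), so quadratic reciprocity gives (7/485) = (485/7). Reduce: 485 ≡ 2 (mod 7). Now have (2/7).
Factor out 2: 2 = 2. Since 7 ≡ 7 (mod 8), (2/7) = +1. Now have (1/7).
(1/7) = 1. Collecting the sign factors: 1.

1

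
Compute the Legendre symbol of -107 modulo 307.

Reduce the numerator: -107 ≡ 200 (mod 307), so (-107/307) = (200/307).
Factor out 2: 200 = 2^3·25. Since 307 ≡ 3 (mod 8), (2/307) = -1, and (2/307)^3 = -1. Now have -(25/307).
25 ≡ 1 (mod 4), so quadratic reciprocity gives (25/307) = (307/25). Reduce: 307 ≡ 7 (mod 25). Now have -(7/25).
25 ≡ 1 (mod 4), so quadratic reciprocity gives (7/25) = (25/7). Reduce: 25 ≡ 4 (mod 7). Now have -(4/7).
Factor out 2: 4 = 2^2. Since 7 ≡ 7 (mod 8), (2/7) = +1, and (2/7)^2 = +1. Now have -(1/7).
(1/7) = 1. Collecting the sign factors: -1.

-1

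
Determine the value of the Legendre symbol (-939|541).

1

Pull out -1: (-939|541) = (-1|541)·(939|541). Since 541 ≡ 1 (mod 4), (-1|541) = +1. Now have (939|541).
Reduce the numerator: 939 ≡ 398 (mod 541), so (939|541) = (398|541).
Factor out 2: 398 = 2·199. Since 541 ≡ 5 (mod 8), (2|541) = -1. Now have -(199|541).
541 ≡ 1 (mod 4), so quadratic reciprocity gives (199|541) = (541|199). Reduce: 541 ≡ 143 (mod 199). Now have -(143|199).
Both 143 ≡ 3 and 199 ≡ 3 (mod 4), so reciprocity gives (143|199) = -(199|143). Reduce: 199 ≡ 56 (mod 143). Now have (56|143).
Factor out 2: 56 = 2^3·7. Since 143 ≡ 7 (mod 8), (2|143) = +1, and (2|143)^3 = +1. Now have (7|143).
Both 7 ≡ 3 and 143 ≡ 3 (mod 4), so reciprocity gives (7|143) = -(143|7). Reduce: 143 ≡ 3 (mod 7). Now have -(3|7).
Both 3 ≡ 3 and 7 ≡ 3 (mod 4), so reciprocity gives (3|7) = -(7|3). Reduce: 7 ≡ 1 (mod 3). Now have (1|3).
(1|3) = 1. Collecting the sign factors: 1.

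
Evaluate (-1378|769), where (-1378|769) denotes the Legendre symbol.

(-1378|769)
  = (160|769)    [-1378 ≡ 160 mod 769]
  = (5|769)    [769 ≡ 1 mod 8 ⇒ (2|769)^5 = +1]
  = (769|5)    [QR: 5 ≡ 1 mod 4, sign kept]
  = (4|5)    [769 ≡ 4 mod 5]
  = (1|5)    [5 ≡ 5 mod 8 ⇒ (2|5)^2 = +1]
  = 1    [(1|5) = 1]

1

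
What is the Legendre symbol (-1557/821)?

(-1557/821)
  = (1557/821)    [821 ≡ 1 mod 4 ⇒ (-1/821) = +1]
  = (736/821)    [1557 ≡ 736 mod 821]
  = -(23/821)    [821 ≡ 5 mod 8 ⇒ (2/821)^5 = -1]
  = -(821/23)    [QR: 821 ≡ 1 mod 4, sign kept]
  = -(16/23)    [821 ≡ 16 mod 23]
  = -(1/23)    [23 ≡ 7 mod 8 ⇒ (2/23)^4 = +1]
  = -1    [(1/23) = 1]

-1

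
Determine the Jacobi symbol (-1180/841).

1

(-1180/841)
  = (502/841)    [-1180 ≡ 502 mod 841]
  = (251/841)    [841 ≡ 1 mod 8 ⇒ (2/841) = +1]
  = (841/251)    [QR: 841 ≡ 1 mod 4, sign kept]
  = (88/251)    [841 ≡ 88 mod 251]
  = -(11/251)    [251 ≡ 3 mod 8 ⇒ (2/251)^3 = -1]
  = (251/11)    [QR: both ≡ 3 mod 4, sign flips]
  = (9/11)    [251 ≡ 9 mod 11]
  = (11/9)    [QR: 9 ≡ 1 mod 4, sign kept]
  = (2/9)    [11 ≡ 2 mod 9]
  = (1/9)    [9 ≡ 1 mod 8 ⇒ (2/9) = +1]
  = 1    [(1/9) = 1]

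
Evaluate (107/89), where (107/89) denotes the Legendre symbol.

1

Reduce the numerator: 107 ≡ 18 (mod 89), so (107/89) = (18/89).
Factor out 2: 18 = 2·9. Since 89 ≡ 1 (mod 8), (2/89) = +1. Now have (9/89).
9 ≡ 1 (mod 4), so quadratic reciprocity gives (9/89) = (89/9). Reduce: 89 ≡ 8 (mod 9). Now have (8/9).
Factor out 2: 8 = 2^3. Since 9 ≡ 1 (mod 8), (2/9) = +1, and (2/9)^3 = +1. Now have (1/9).
(1/9) = 1. Collecting the sign factors: 1.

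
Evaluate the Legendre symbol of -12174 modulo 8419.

Reduce the numerator: -12174 ≡ 4664 (mod 8419), so (-12174/8419) = (4664/8419).
Factor out 2: 4664 = 2^3·583. Since 8419 ≡ 3 (mod 8), (2/8419) = -1, and (2/8419)^3 = -1. Now have -(583/8419).
Both 583 ≡ 3 and 8419 ≡ 3 (mod 4), so reciprocity gives (583/8419) = -(8419/583). Reduce: 8419 ≡ 257 (mod 583). Now have (257/583).
257 ≡ 1 (mod 4), so quadratic reciprocity gives (257/583) = (583/257). Reduce: 583 ≡ 69 (mod 257). Now have (69/257).
69 ≡ 1 (mod 4), so quadratic reciprocity gives (69/257) = (257/69). Reduce: 257 ≡ 50 (mod 69). Now have (50/69).
Factor out 2: 50 = 2·25. Since 69 ≡ 5 (mod 8), (2/69) = -1. Now have -(25/69).
25 ≡ 1 (mod 4), so quadratic reciprocity gives (25/69) = (69/25). Reduce: 69 ≡ 19 (mod 25). Now have -(19/25).
25 ≡ 1 (mod 4), so quadratic reciprocity gives (19/25) = (25/19). Reduce: 25 ≡ 6 (mod 19). Now have -(6/19).
Factor out 2: 6 = 2·3. Since 19 ≡ 3 (mod 8), (2/19) = -1. Now have (3/19).
Both 3 ≡ 3 and 19 ≡ 3 (mod 4), so reciprocity gives (3/19) = -(19/3). Reduce: 19 ≡ 1 (mod 3). Now have -(1/3).
(1/3) = 1. Collecting the sign factors: -1.

-1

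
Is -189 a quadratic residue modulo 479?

no

Reduce the numerator: -189 ≡ 290 (mod 479), so (-189|479) = (290|479).
Factor out 2: 290 = 2·145. Since 479 ≡ 7 (mod 8), (2|479) = +1. Now have (145|479).
145 ≡ 1 (mod 4), so quadratic reciprocity gives (145|479) = (479|145). Reduce: 479 ≡ 44 (mod 145). Now have (44|145).
Factor out 2: 44 = 2^2·11. Since 145 ≡ 1 (mod 8), (2|145) = +1, and (2|145)^2 = +1. Now have (11|145).
145 ≡ 1 (mod 4), so quadratic reciprocity gives (11|145) = (145|11). Reduce: 145 ≡ 2 (mod 11). Now have (2|11).
Factor out 2: 2 = 2. Since 11 ≡ 3 (mod 8), (2|11) = -1. Now have -(1|11).
(1|11) = 1. Collecting the sign factors: -1.
The Legendre symbol is -1, so x^2 ≡ -189 (mod 479) has no solution.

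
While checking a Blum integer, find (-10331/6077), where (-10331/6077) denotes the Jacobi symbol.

Pull out -1: (-10331/6077) = (-1/6077)·(10331/6077). Since 6077 ≡ 1 (mod 4), (-1/6077) = +1. Now have (10331/6077).
Reduce the numerator: 10331 ≡ 4254 (mod 6077), so (10331/6077) = (4254/6077).
Factor out 2: 4254 = 2·2127. Since 6077 ≡ 5 (mod 8), (2/6077) = -1. Now have -(2127/6077).
6077 ≡ 1 (mod 4), so quadratic reciprocity gives (2127/6077) = (6077/2127). Reduce: 6077 ≡ 1823 (mod 2127). Now have -(1823/2127).
Both 1823 ≡ 3 and 2127 ≡ 3 (mod 4), so reciprocity gives (1823/2127) = -(2127/1823). Reduce: 2127 ≡ 304 (mod 1823). Now have (304/1823).
Factor out 2: 304 = 2^4·19. Since 1823 ≡ 7 (mod 8), (2/1823) = +1, and (2/1823)^4 = +1. Now have (19/1823).
Both 19 ≡ 3 and 1823 ≡ 3 (mod 4), so reciprocity gives (19/1823) = -(1823/19). Reduce: 1823 ≡ 18 (mod 19). Now have -(18/19).
Factor out 2: 18 = 2·9. Since 19 ≡ 3 (mod 8), (2/19) = -1. Now have (9/19).
9 ≡ 1 (mod 4), so quadratic reciprocity gives (9/19) = (19/9). Reduce: 19 ≡ 1 (mod 9). Now have (1/9).
(1/9) = 1. Collecting the sign factors: 1.

1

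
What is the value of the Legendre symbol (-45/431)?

-1

(-45/431)
  = -(45/431)    [431 ≡ 3 mod 4 ⇒ (-1/431) = -1]
  = -(431/45)    [QR: 45 ≡ 1 mod 4, sign kept]
  = -(26/45)    [431 ≡ 26 mod 45]
  = (13/45)    [45 ≡ 5 mod 8 ⇒ (2/45) = -1]
  = (45/13)    [QR: 13 ≡ 1 mod 4, sign kept]
  = (6/13)    [45 ≡ 6 mod 13]
  = -(3/13)    [13 ≡ 5 mod 8 ⇒ (2/13) = -1]
  = -(13/3)    [QR: 13 ≡ 1 mod 4, sign kept]
  = -(1/3)    [13 ≡ 1 mod 3]
  = -1    [(1/3) = 1]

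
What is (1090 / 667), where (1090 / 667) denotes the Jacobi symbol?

Reduce the numerator: 1090 ≡ 423 (mod 667), so (1090 / 667) = (423 / 667).
Both 423 ≡ 3 and 667 ≡ 3 (mod 4), so reciprocity gives (423 / 667) = -(667 / 423). Reduce: 667 ≡ 244 (mod 423). Now have -(244 / 423).
Factor out 2: 244 = 2^2·61. Since 423 ≡ 7 (mod 8), (2 / 423) = +1, and (2 / 423)^2 = +1. Now have -(61 / 423).
61 ≡ 1 (mod 4), so quadratic reciprocity gives (61 / 423) = (423 / 61). Reduce: 423 ≡ 57 (mod 61). Now have -(57 / 61).
57 ≡ 1 (mod 4), so quadratic reciprocity gives (57 / 61) = (61 / 57). Reduce: 61 ≡ 4 (mod 57). Now have -(4 / 57).
Factor out 2: 4 = 2^2. Since 57 ≡ 1 (mod 8), (2 / 57) = +1, and (2 / 57)^2 = +1. Now have -(1 / 57).
(1 / 57) = 1. Collecting the sign factors: -1.

-1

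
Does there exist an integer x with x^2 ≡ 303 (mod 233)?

no

Reduce the numerator: 303 ≡ 70 (mod 233), so (303/233) = (70/233).
Factor out 2: 70 = 2·35. Since 233 ≡ 1 (mod 8), (2/233) = +1. Now have (35/233).
233 ≡ 1 (mod 4), so quadratic reciprocity gives (35/233) = (233/35). Reduce: 233 ≡ 23 (mod 35). Now have (23/35).
Both 23 ≡ 3 and 35 ≡ 3 (mod 4), so reciprocity gives (23/35) = -(35/23). Reduce: 35 ≡ 12 (mod 23). Now have -(12/23).
Factor out 2: 12 = 2^2·3. Since 23 ≡ 7 (mod 8), (2/23) = +1, and (2/23)^2 = +1. Now have -(3/23).
Both 3 ≡ 3 and 23 ≡ 3 (mod 4), so reciprocity gives (3/23) = -(23/3). Reduce: 23 ≡ 2 (mod 3). Now have (2/3).
Factor out 2: 2 = 2. Since 3 ≡ 3 (mod 8), (2/3) = -1. Now have -(1/3).
(1/3) = 1. Collecting the sign factors: -1.
The Legendre symbol is -1, so x^2 ≡ 303 (mod 233) has no solution.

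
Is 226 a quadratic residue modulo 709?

Factor out 2: 226 = 2·113. Since 709 ≡ 5 (mod 8), (2/709) = -1. Now have -(113/709).
113 ≡ 1 (mod 4), so quadratic reciprocity gives (113/709) = (709/113). Reduce: 709 ≡ 31 (mod 113). Now have -(31/113).
113 ≡ 1 (mod 4), so quadratic reciprocity gives (31/113) = (113/31). Reduce: 113 ≡ 20 (mod 31). Now have -(20/31).
Factor out 2: 20 = 2^2·5. Since 31 ≡ 7 (mod 8), (2/31) = +1, and (2/31)^2 = +1. Now have -(5/31).
5 ≡ 1 (mod 4), so quadratic reciprocity gives (5/31) = (31/5). Reduce: 31 ≡ 1 (mod 5). Now have -(1/5).
(1/5) = 1. Collecting the sign factors: -1.
The Legendre symbol is -1, so x^2 ≡ 226 (mod 709) has no solution.

no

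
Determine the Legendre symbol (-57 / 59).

-1

(-57 / 59)
  = (2 / 59)    [-57 ≡ 2 mod 59]
  = -(1 / 59)    [59 ≡ 3 mod 8 ⇒ (2 / 59) = -1]
  = -1    [(1 / 59) = 1]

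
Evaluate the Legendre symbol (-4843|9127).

(-4843|9127)
  = -(4843|9127)    [9127 ≡ 3 mod 4 ⇒ (-1|9127) = -1]
  = (9127|4843)    [QR: both ≡ 3 mod 4, sign flips]
  = (4284|4843)    [9127 ≡ 4284 mod 4843]
  = (1071|4843)    [4843 ≡ 3 mod 8 ⇒ (2|4843)^2 = +1]
  = -(4843|1071)    [QR: both ≡ 3 mod 4, sign flips]
  = -(559|1071)    [4843 ≡ 559 mod 1071]
  = (1071|559)    [QR: both ≡ 3 mod 4, sign flips]
  = (512|559)    [1071 ≡ 512 mod 559]
  = (1|559)    [559 ≡ 7 mod 8 ⇒ (2|559)^9 = +1]
  = 1    [(1|559) = 1]

1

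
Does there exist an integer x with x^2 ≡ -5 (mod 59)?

Pull out -1: (-5|59) = (-1|59)·(5|59). Since 59 ≡ 3 (mod 4), (-1|59) = -1. Now have -(5|59).
5 ≡ 1 (mod 4), so quadratic reciprocity gives (5|59) = (59|5). Reduce: 59 ≡ 4 (mod 5). Now have -(4|5).
Factor out 2: 4 = 2^2. Since 5 ≡ 5 (mod 8), (2|5) = -1, and (2|5)^2 = +1. Now have -(1|5).
(1|5) = 1. Collecting the sign factors: -1.
(-5|59) = -1, and 59 is prime, so -5 is not a quadratic residue mod 59.

no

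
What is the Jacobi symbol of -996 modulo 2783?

(-996 / 2783)
  = -(996 / 2783)    [2783 ≡ 3 mod 4 ⇒ (-1 / 2783) = -1]
  = -(249 / 2783)    [2783 ≡ 7 mod 8 ⇒ (2 / 2783)^2 = +1]
  = -(2783 / 249)    [QR: 249 ≡ 1 mod 4, sign kept]
  = -(44 / 249)    [2783 ≡ 44 mod 249]
  = -(11 / 249)    [249 ≡ 1 mod 8 ⇒ (2 / 249)^2 = +1]
  = -(249 / 11)    [QR: 249 ≡ 1 mod 4, sign kept]
  = -(7 / 11)    [249 ≡ 7 mod 11]
  = (11 / 7)    [QR: both ≡ 3 mod 4, sign flips]
  = (4 / 7)    [11 ≡ 4 mod 7]
  = (1 / 7)    [7 ≡ 7 mod 8 ⇒ (2 / 7)^2 = +1]
  = 1    [(1 / 7) = 1]

1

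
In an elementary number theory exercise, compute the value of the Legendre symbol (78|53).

1

(78|53)
  = (25|53)    [78 ≡ 25 mod 53]
  = (53|25)    [QR: 25 ≡ 1 mod 4, sign kept]
  = (3|25)    [53 ≡ 3 mod 25]
  = (25|3)    [QR: 25 ≡ 1 mod 4, sign kept]
  = (1|3)    [25 ≡ 1 mod 3]
  = 1    [(1|3) = 1]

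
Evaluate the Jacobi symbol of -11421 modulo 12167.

Reduce the numerator: -11421 ≡ 746 (mod 12167), so (-11421/12167) = (746/12167).
Factor out 2: 746 = 2·373. Since 12167 ≡ 7 (mod 8), (2/12167) = +1. Now have (373/12167).
373 ≡ 1 (mod 4), so quadratic reciprocity gives (373/12167) = (12167/373). Reduce: 12167 ≡ 231 (mod 373). Now have (231/373).
373 ≡ 1 (mod 4), so quadratic reciprocity gives (231/373) = (373/231). Reduce: 373 ≡ 142 (mod 231). Now have (142/231).
Factor out 2: 142 = 2·71. Since 231 ≡ 7 (mod 8), (2/231) = +1. Now have (71/231).
Both 71 ≡ 3 and 231 ≡ 3 (mod 4), so reciprocity gives (71/231) = -(231/71). Reduce: 231 ≡ 18 (mod 71). Now have -(18/71).
Factor out 2: 18 = 2·9. Since 71 ≡ 7 (mod 8), (2/71) = +1. Now have -(9/71).
9 ≡ 1 (mod 4), so quadratic reciprocity gives (9/71) = (71/9). Reduce: 71 ≡ 8 (mod 9). Now have -(8/9).
Factor out 2: 8 = 2^3. Since 9 ≡ 1 (mod 8), (2/9) = +1, and (2/9)^3 = +1. Now have -(1/9).
(1/9) = 1. Collecting the sign factors: -1.

-1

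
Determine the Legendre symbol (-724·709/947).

By multiplicativity, (-724·709/947) = (-724/947)·(709/947).
First factor (-724/947):
Reduce the numerator: -724 ≡ 223 (mod 947), so (-724/947) = (223/947).
Both 223 ≡ 3 and 947 ≡ 3 (mod 4), so reciprocity gives (223/947) = -(947/223). Reduce: 947 ≡ 55 (mod 223). Now have -(55/223).
Both 55 ≡ 3 and 223 ≡ 3 (mod 4), so reciprocity gives (55/223) = -(223/55). Reduce: 223 ≡ 3 (mod 55). Now have (3/55).
Both 3 ≡ 3 and 55 ≡ 3 (mod 4), so reciprocity gives (3/55) = -(55/3). Reduce: 55 ≡ 1 (mod 3). Now have -(1/3).
(1/3) = 1. Collecting the sign factors: -1.
Second factor (709/947):
709 ≡ 1 (mod 4), so quadratic reciprocity gives (709/947) = (947/709). Reduce: 947 ≡ 238 (mod 709). Now have (238/709).
Factor out 2: 238 = 2·119. Since 709 ≡ 5 (mod 8), (2/709) = -1. Now have -(119/709).
709 ≡ 1 (mod 4), so quadratic reciprocity gives (119/709) = (709/119). Reduce: 709 ≡ 114 (mod 119). Now have -(114/119).
Factor out 2: 114 = 2·57. Since 119 ≡ 7 (mod 8), (2/119) = +1. Now have -(57/119).
57 ≡ 1 (mod 4), so quadratic reciprocity gives (57/119) = (119/57). Reduce: 119 ≡ 5 (mod 57). Now have -(5/57).
5 ≡ 1 (mod 4), so quadratic reciprocity gives (5/57) = (57/5). Reduce: 57 ≡ 2 (mod 5). Now have -(2/5).
Factor out 2: 2 = 2. Since 5 ≡ 5 (mod 8), (2/5) = -1. Now have (1/5).
(1/5) = 1. Collecting the sign factors: 1.
Product: (-1)·(1) = -1.

-1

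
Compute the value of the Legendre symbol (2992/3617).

(2992/3617)
  = (187/3617)    [3617 ≡ 1 mod 8 ⇒ (2/3617)^4 = +1]
  = (3617/187)    [QR: 3617 ≡ 1 mod 4, sign kept]
  = (64/187)    [3617 ≡ 64 mod 187]
  = (1/187)    [187 ≡ 3 mod 8 ⇒ (2/187)^6 = +1]
  = 1    [(1/187) = 1]

1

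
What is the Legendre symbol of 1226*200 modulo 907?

By multiplicativity, (1226·200/907) = (1226/907)·(200/907).
First factor (1226/907):
Reduce the numerator: 1226 ≡ 319 (mod 907), so (1226/907) = (319/907).
Both 319 ≡ 3 and 907 ≡ 3 (mod 4), so reciprocity gives (319/907) = -(907/319). Reduce: 907 ≡ 269 (mod 319). Now have -(269/319).
269 ≡ 1 (mod 4), so quadratic reciprocity gives (269/319) = (319/269). Reduce: 319 ≡ 50 (mod 269). Now have -(50/269).
Factor out 2: 50 = 2·25. Since 269 ≡ 5 (mod 8), (2/269) = -1. Now have (25/269).
25 ≡ 1 (mod 4), so quadratic reciprocity gives (25/269) = (269/25). Reduce: 269 ≡ 19 (mod 25). Now have (19/25).
25 ≡ 1 (mod 4), so quadratic reciprocity gives (19/25) = (25/19). Reduce: 25 ≡ 6 (mod 19). Now have (6/19).
Factor out 2: 6 = 2·3. Since 19 ≡ 3 (mod 8), (2/19) = -1. Now have -(3/19).
Both 3 ≡ 3 and 19 ≡ 3 (mod 4), so reciprocity gives (3/19) = -(19/3). Reduce: 19 ≡ 1 (mod 3). Now have (1/3).
(1/3) = 1. Collecting the sign factors: 1.
Second factor (200/907):
Factor out 2: 200 = 2^3·25. Since 907 ≡ 3 (mod 8), (2/907) = -1, and (2/907)^3 = -1. Now have -(25/907).
25 ≡ 1 (mod 4), so quadratic reciprocity gives (25/907) = (907/25). Reduce: 907 ≡ 7 (mod 25). Now have -(7/25).
25 ≡ 1 (mod 4), so quadratic reciprocity gives (7/25) = (25/7). Reduce: 25 ≡ 4 (mod 7). Now have -(4/7).
Factor out 2: 4 = 2^2. Since 7 ≡ 7 (mod 8), (2/7) = +1, and (2/7)^2 = +1. Now have -(1/7).
(1/7) = 1. Collecting the sign factors: -1.
Product: (1)·(-1) = -1.

-1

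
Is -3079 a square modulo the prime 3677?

Pull out -1: (-3079/3677) = (-1/3677)·(3079/3677). Since 3677 ≡ 1 (mod 4), (-1/3677) = +1. Now have (3079/3677).
3677 ≡ 1 (mod 4), so quadratic reciprocity gives (3079/3677) = (3677/3079). Reduce: 3677 ≡ 598 (mod 3079). Now have (598/3079).
Factor out 2: 598 = 2·299. Since 3079 ≡ 7 (mod 8), (2/3079) = +1. Now have (299/3079).
Both 299 ≡ 3 and 3079 ≡ 3 (mod 4), so reciprocity gives (299/3079) = -(3079/299). Reduce: 3079 ≡ 89 (mod 299). Now have -(89/299).
89 ≡ 1 (mod 4), so quadratic reciprocity gives (89/299) = (299/89). Reduce: 299 ≡ 32 (mod 89). Now have -(32/89).
Factor out 2: 32 = 2^5. Since 89 ≡ 1 (mod 8), (2/89) = +1, and (2/89)^5 = +1. Now have -(1/89).
(1/89) = 1. Collecting the sign factors: -1.
The Legendre symbol is -1, so x^2 ≡ -3079 (mod 3677) has no solution.

no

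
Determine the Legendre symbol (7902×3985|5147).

By multiplicativity, (7902·3985|5147) = (7902|5147)·(3985|5147).
First factor (7902|5147):
(7902|5147)
  = (2755|5147)    [7902 ≡ 2755 mod 5147]
  = -(5147|2755)    [QR: both ≡ 3 mod 4, sign flips]
  = -(2392|2755)    [5147 ≡ 2392 mod 2755]
  = (299|2755)    [2755 ≡ 3 mod 8 ⇒ (2|2755)^3 = -1]
  = -(2755|299)    [QR: both ≡ 3 mod 4, sign flips]
  = -(64|299)    [2755 ≡ 64 mod 299]
  = -(1|299)    [299 ≡ 3 mod 8 ⇒ (2|299)^6 = +1]
  = -1    [(1|299) = 1]
Second factor (3985|5147):
(3985|5147)
  = (5147|3985)    [QR: 3985 ≡ 1 mod 4, sign kept]
  = (1162|3985)    [5147 ≡ 1162 mod 3985]
  = (581|3985)    [3985 ≡ 1 mod 8 ⇒ (2|3985) = +1]
  = (3985|581)    [QR: 581 ≡ 1 mod 4, sign kept]
  = (499|581)    [3985 ≡ 499 mod 581]
  = (581|499)    [QR: 581 ≡ 1 mod 4, sign kept]
  = (82|499)    [581 ≡ 82 mod 499]
  = -(41|499)    [499 ≡ 3 mod 8 ⇒ (2|499) = -1]
  = -(499|41)    [QR: 41 ≡ 1 mod 4, sign kept]
  = -(7|41)    [499 ≡ 7 mod 41]
  = -(41|7)    [QR: 41 ≡ 1 mod 4, sign kept]
  = -(6|7)    [41 ≡ 6 mod 7]
  = -(3|7)    [7 ≡ 7 mod 8 ⇒ (2|7) = +1]
  = (7|3)    [QR: both ≡ 3 mod 4, sign flips]
  = (1|3)    [7 ≡ 1 mod 3]
  = 1    [(1|3) = 1]
Product: (-1)·(1) = -1.

-1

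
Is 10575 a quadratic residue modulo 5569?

(10575/5569)
  = (5006/5569)    [10575 ≡ 5006 mod 5569]
  = (2503/5569)    [5569 ≡ 1 mod 8 ⇒ (2/5569) = +1]
  = (5569/2503)    [QR: 5569 ≡ 1 mod 4, sign kept]
  = (563/2503)    [5569 ≡ 563 mod 2503]
  = -(2503/563)    [QR: both ≡ 3 mod 4, sign flips]
  = -(251/563)    [2503 ≡ 251 mod 563]
  = (563/251)    [QR: both ≡ 3 mod 4, sign flips]
  = (61/251)    [563 ≡ 61 mod 251]
  = (251/61)    [QR: 61 ≡ 1 mod 4, sign kept]
  = (7/61)    [251 ≡ 7 mod 61]
  = (61/7)    [QR: 61 ≡ 1 mod 4, sign kept]
  = (5/7)    [61 ≡ 5 mod 7]
  = (7/5)    [QR: 5 ≡ 1 mod 4, sign kept]
  = (2/5)    [7 ≡ 2 mod 5]
  = -(1/5)    [5 ≡ 5 mod 8 ⇒ (2/5) = -1]
  = -1    [(1/5) = 1]
(10575/5569) = -1, and 5569 is prime, so 10575 is not a quadratic residue mod 5569.

no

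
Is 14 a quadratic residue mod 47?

Factor out 2: 14 = 2·7. Since 47 ≡ 7 (mod 8), (2/47) = +1. Now have (7/47).
Both 7 ≡ 3 and 47 ≡ 3 (mod 4), so reciprocity gives (7/47) = -(47/7). Reduce: 47 ≡ 5 (mod 7). Now have -(5/7).
5 ≡ 1 (mod 4), so quadratic reciprocity gives (5/7) = (7/5). Reduce: 7 ≡ 2 (mod 5). Now have -(2/5).
Factor out 2: 2 = 2. Since 5 ≡ 5 (mod 8), (2/5) = -1. Now have (1/5).
(1/5) = 1. Collecting the sign factors: 1.
(14/47) = 1, and 47 is prime, so 14 is a quadratic residue mod 47.

yes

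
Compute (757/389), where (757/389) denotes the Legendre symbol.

(757/389)
  = (368/389)    [757 ≡ 368 mod 389]
  = (23/389)    [389 ≡ 5 mod 8 ⇒ (2/389)^4 = +1]
  = (389/23)    [QR: 389 ≡ 1 mod 4, sign kept]
  = (21/23)    [389 ≡ 21 mod 23]
  = (23/21)    [QR: 21 ≡ 1 mod 4, sign kept]
  = (2/21)    [23 ≡ 2 mod 21]
  = -(1/21)    [21 ≡ 5 mod 8 ⇒ (2/21) = -1]
  = -1    [(1/21) = 1]

-1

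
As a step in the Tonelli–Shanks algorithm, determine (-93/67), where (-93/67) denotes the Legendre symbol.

(-93/67)
  = (41/67)    [-93 ≡ 41 mod 67]
  = (67/41)    [QR: 41 ≡ 1 mod 4, sign kept]
  = (26/41)    [67 ≡ 26 mod 41]
  = (13/41)    [41 ≡ 1 mod 8 ⇒ (2/41) = +1]
  = (41/13)    [QR: 13 ≡ 1 mod 4, sign kept]
  = (2/13)    [41 ≡ 2 mod 13]
  = -(1/13)    [13 ≡ 5 mod 8 ⇒ (2/13) = -1]
  = -1    [(1/13) = 1]

-1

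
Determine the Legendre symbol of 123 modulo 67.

1

Reduce the numerator: 123 ≡ 56 (mod 67), so (123/67) = (56/67).
Factor out 2: 56 = 2^3·7. Since 67 ≡ 3 (mod 8), (2/67) = -1, and (2/67)^3 = -1. Now have -(7/67).
Both 7 ≡ 3 and 67 ≡ 3 (mod 4), so reciprocity gives (7/67) = -(67/7). Reduce: 67 ≡ 4 (mod 7). Now have (4/7).
Factor out 2: 4 = 2^2. Since 7 ≡ 7 (mod 8), (2/7) = +1, and (2/7)^2 = +1. Now have (1/7).
(1/7) = 1. Collecting the sign factors: 1.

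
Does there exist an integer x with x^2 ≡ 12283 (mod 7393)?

Reduce the numerator: 12283 ≡ 4890 (mod 7393), so (12283|7393) = (4890|7393).
Factor out 2: 4890 = 2·2445. Since 7393 ≡ 1 (mod 8), (2|7393) = +1. Now have (2445|7393).
2445 ≡ 1 (mod 4), so quadratic reciprocity gives (2445|7393) = (7393|2445). Reduce: 7393 ≡ 58 (mod 2445). Now have (58|2445).
Factor out 2: 58 = 2·29. Since 2445 ≡ 5 (mod 8), (2|2445) = -1. Now have -(29|2445).
29 ≡ 1 (mod 4), so quadratic reciprocity gives (29|2445) = (2445|29). Reduce: 2445 ≡ 9 (mod 29). Now have -(9|29).
9 ≡ 1 (mod 4), so quadratic reciprocity gives (9|29) = (29|9). Reduce: 29 ≡ 2 (mod 9). Now have -(2|9).
Factor out 2: 2 = 2. Since 9 ≡ 1 (mod 8), (2|9) = +1. Now have -(1|9).
(1|9) = 1. Collecting the sign factors: -1.
The Legendre symbol is -1, so x^2 ≡ 12283 (mod 7393) has no solution.

no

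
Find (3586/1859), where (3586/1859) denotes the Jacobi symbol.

Reduce the numerator: 3586 ≡ 1727 (mod 1859), so (3586/1859) = (1727/1859).
Both 1727 ≡ 3 and 1859 ≡ 3 (mod 4), so reciprocity gives (1727/1859) = -(1859/1727). Reduce: 1859 ≡ 132 (mod 1727). Now have -(132/1727).
Factor out 2: 132 = 2^2·33. Since 1727 ≡ 7 (mod 8), (2/1727) = +1, and (2/1727)^2 = +1. Now have -(33/1727).
33 ≡ 1 (mod 4), so quadratic reciprocity gives (33/1727) = (1727/33). Reduce: 1727 ≡ 11 (mod 33). Now have -(11/33).
33 ≡ 1 (mod 4), so quadratic reciprocity gives (11/33) = (33/11). Reduce: 33 ≡ 0 (mod 11). Now have -(0/11).
The numerator is now 0 with denominator 11 > 1: the symbol is 0.

0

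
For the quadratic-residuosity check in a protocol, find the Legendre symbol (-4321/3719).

-1

(-4321/3719)
  = (3117/3719)    [-4321 ≡ 3117 mod 3719]
  = (3719/3117)    [QR: 3117 ≡ 1 mod 4, sign kept]
  = (602/3117)    [3719 ≡ 602 mod 3117]
  = -(301/3117)    [3117 ≡ 5 mod 8 ⇒ (2/3117) = -1]
  = -(3117/301)    [QR: 301 ≡ 1 mod 4, sign kept]
  = -(107/301)    [3117 ≡ 107 mod 301]
  = -(301/107)    [QR: 301 ≡ 1 mod 4, sign kept]
  = -(87/107)    [301 ≡ 87 mod 107]
  = (107/87)    [QR: both ≡ 3 mod 4, sign flips]
  = (20/87)    [107 ≡ 20 mod 87]
  = (5/87)    [87 ≡ 7 mod 8 ⇒ (2/87)^2 = +1]
  = (87/5)    [QR: 5 ≡ 1 mod 4, sign kept]
  = (2/5)    [87 ≡ 2 mod 5]
  = -(1/5)    [5 ≡ 5 mod 8 ⇒ (2/5) = -1]
  = -1    [(1/5) = 1]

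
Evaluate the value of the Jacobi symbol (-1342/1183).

1

Reduce the numerator: -1342 ≡ 1024 (mod 1183), so (-1342/1183) = (1024/1183).
Factor out 2: 1024 = 2^10. Since 1183 ≡ 7 (mod 8), (2/1183) = +1, and (2/1183)^10 = +1. Now have (1/1183).
(1/1183) = 1. Collecting the sign factors: 1.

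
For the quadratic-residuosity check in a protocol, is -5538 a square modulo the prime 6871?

no

(-5538/6871)
  = (1333/6871)    [-5538 ≡ 1333 mod 6871]
  = (6871/1333)    [QR: 1333 ≡ 1 mod 4, sign kept]
  = (206/1333)    [6871 ≡ 206 mod 1333]
  = -(103/1333)    [1333 ≡ 5 mod 8 ⇒ (2/1333) = -1]
  = -(1333/103)    [QR: 1333 ≡ 1 mod 4, sign kept]
  = -(97/103)    [1333 ≡ 97 mod 103]
  = -(103/97)    [QR: 97 ≡ 1 mod 4, sign kept]
  = -(6/97)    [103 ≡ 6 mod 97]
  = -(3/97)    [97 ≡ 1 mod 8 ⇒ (2/97) = +1]
  = -(97/3)    [QR: 97 ≡ 1 mod 4, sign kept]
  = -(1/3)    [97 ≡ 1 mod 3]
  = -1    [(1/3) = 1]
(-5538/6871) = -1, and 6871 is prime, so -5538 is not a quadratic residue mod 6871.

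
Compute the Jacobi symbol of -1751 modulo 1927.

1

(-1751|1927)
  = -(1751|1927)    [1927 ≡ 3 mod 4 ⇒ (-1|1927) = -1]
  = (1927|1751)    [QR: both ≡ 3 mod 4, sign flips]
  = (176|1751)    [1927 ≡ 176 mod 1751]
  = (11|1751)    [1751 ≡ 7 mod 8 ⇒ (2|1751)^4 = +1]
  = -(1751|11)    [QR: both ≡ 3 mod 4, sign flips]
  = -(2|11)    [1751 ≡ 2 mod 11]
  = (1|11)    [11 ≡ 3 mod 8 ⇒ (2|11) = -1]
  = 1    [(1|11) = 1]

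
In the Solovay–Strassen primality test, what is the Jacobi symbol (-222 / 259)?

0

(-222 / 259)
  = -(222 / 259)    [259 ≡ 3 mod 4 ⇒ (-1 / 259) = -1]
  = (111 / 259)    [259 ≡ 3 mod 8 ⇒ (2 / 259) = -1]
  = -(259 / 111)    [QR: both ≡ 3 mod 4, sign flips]
  = -(37 / 111)    [259 ≡ 37 mod 111]
  = -(111 / 37)    [QR: 37 ≡ 1 mod 4, sign kept]
  = -(0 / 37)    [111 ≡ 0 mod 37]
  = 0    [numerator 0, gcd > 1]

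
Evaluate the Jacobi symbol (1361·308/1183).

0

By multiplicativity, (1361·308/1183) = (1361/1183)·(308/1183).
First factor (1361/1183):
Reduce the numerator: 1361 ≡ 178 (mod 1183), so (1361/1183) = (178/1183).
Factor out 2: 178 = 2·89. Since 1183 ≡ 7 (mod 8), (2/1183) = +1. Now have (89/1183).
89 ≡ 1 (mod 4), so quadratic reciprocity gives (89/1183) = (1183/89). Reduce: 1183 ≡ 26 (mod 89). Now have (26/89).
Factor out 2: 26 = 2·13. Since 89 ≡ 1 (mod 8), (2/89) = +1. Now have (13/89).
13 ≡ 1 (mod 4), so quadratic reciprocity gives (13/89) = (89/13). Reduce: 89 ≡ 11 (mod 13). Now have (11/13).
13 ≡ 1 (mod 4), so quadratic reciprocity gives (11/13) = (13/11). Reduce: 13 ≡ 2 (mod 11). Now have (2/11).
Factor out 2: 2 = 2. Since 11 ≡ 3 (mod 8), (2/11) = -1. Now have -(1/11).
(1/11) = 1. Collecting the sign factors: -1.
Second factor (308/1183):
Factor out 2: 308 = 2^2·77. Since 1183 ≡ 7 (mod 8), (2/1183) = +1, and (2/1183)^2 = +1. Now have (77/1183).
77 ≡ 1 (mod 4), so quadratic reciprocity gives (77/1183) = (1183/77). Reduce: 1183 ≡ 28 (mod 77). Now have (28/77).
Factor out 2: 28 = 2^2·7. Since 77 ≡ 5 (mod 8), (2/77) = -1, and (2/77)^2 = +1. Now have (7/77).
77 ≡ 1 (mod 4), so quadratic reciprocity gives (7/77) = (77/7). Reduce: 77 ≡ 0 (mod 7). Now have (0/7).
The numerator is now 0 with denominator 7 > 1: the symbol is 0.
Product: (-1)·(0) = 0.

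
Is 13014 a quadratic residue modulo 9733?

Reduce the numerator: 13014 ≡ 3281 (mod 9733), so (13014/9733) = (3281/9733).
3281 ≡ 1 (mod 4), so quadratic reciprocity gives (3281/9733) = (9733/3281). Reduce: 9733 ≡ 3171 (mod 3281). Now have (3171/3281).
3281 ≡ 1 (mod 4), so quadratic reciprocity gives (3171/3281) = (3281/3171). Reduce: 3281 ≡ 110 (mod 3171). Now have (110/3171).
Factor out 2: 110 = 2·55. Since 3171 ≡ 3 (mod 8), (2/3171) = -1. Now have -(55/3171).
Both 55 ≡ 3 and 3171 ≡ 3 (mod 4), so reciprocity gives (55/3171) = -(3171/55). Reduce: 3171 ≡ 36 (mod 55). Now have (36/55).
Factor out 2: 36 = 2^2·9. Since 55 ≡ 7 (mod 8), (2/55) = +1, and (2/55)^2 = +1. Now have (9/55).
9 ≡ 1 (mod 4), so quadratic reciprocity gives (9/55) = (55/9). Reduce: 55 ≡ 1 (mod 9). Now have (1/9).
(1/9) = 1. Collecting the sign factors: 1.
(13014/9733) = 1, and 9733 is prime, so 13014 is a quadratic residue mod 9733.

yes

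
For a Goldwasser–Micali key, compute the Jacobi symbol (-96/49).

(-96/49)
  = (2/49)    [-96 ≡ 2 mod 49]
  = (1/49)    [49 ≡ 1 mod 8 ⇒ (2/49) = +1]
  = 1    [(1/49) = 1]

1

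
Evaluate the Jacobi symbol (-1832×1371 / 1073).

-1

By multiplicativity, (-1832·1371 / 1073) = (-1832 / 1073)·(1371 / 1073).
First factor (-1832 / 1073):
Reduce the numerator: -1832 ≡ 314 (mod 1073), so (-1832 / 1073) = (314 / 1073).
Factor out 2: 314 = 2·157. Since 1073 ≡ 1 (mod 8), (2 / 1073) = +1. Now have (157 / 1073).
157 ≡ 1 (mod 4), so quadratic reciprocity gives (157 / 1073) = (1073 / 157). Reduce: 1073 ≡ 131 (mod 157). Now have (131 / 157).
157 ≡ 1 (mod 4), so quadratic reciprocity gives (131 / 157) = (157 / 131). Reduce: 157 ≡ 26 (mod 131). Now have (26 / 131).
Factor out 2: 26 = 2·13. Since 131 ≡ 3 (mod 8), (2 / 131) = -1. Now have -(13 / 131).
13 ≡ 1 (mod 4), so quadratic reciprocity gives (13 / 131) = (131 / 13). Reduce: 131 ≡ 1 (mod 13). Now have -(1 / 13).
(1 / 13) = 1. Collecting the sign factors: -1.
Second factor (1371 / 1073):
Reduce the numerator: 1371 ≡ 298 (mod 1073), so (1371 / 1073) = (298 / 1073).
Factor out 2: 298 = 2·149. Since 1073 ≡ 1 (mod 8), (2 / 1073) = +1. Now have (149 / 1073).
149 ≡ 1 (mod 4), so quadratic reciprocity gives (149 / 1073) = (1073 / 149). Reduce: 1073 ≡ 30 (mod 149). Now have (30 / 149).
Factor out 2: 30 = 2·15. Since 149 ≡ 5 (mod 8), (2 / 149) = -1. Now have -(15 / 149).
149 ≡ 1 (mod 4), so quadratic reciprocity gives (15 / 149) = (149 / 15). Reduce: 149 ≡ 14 (mod 15). Now have -(14 / 15).
Factor out 2: 14 = 2·7. Since 15 ≡ 7 (mod 8), (2 / 15) = +1. Now have -(7 / 15).
Both 7 ≡ 3 and 15 ≡ 3 (mod 4), so reciprocity gives (7 / 15) = -(15 / 7). Reduce: 15 ≡ 1 (mod 7). Now have (1 / 7).
(1 / 7) = 1. Collecting the sign factors: 1.
Product: (-1)·(1) = -1.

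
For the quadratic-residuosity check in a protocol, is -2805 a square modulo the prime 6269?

yes

(-2805|6269)
  = (2805|6269)    [6269 ≡ 1 mod 4 ⇒ (-1|6269) = +1]
  = (6269|2805)    [QR: 2805 ≡ 1 mod 4, sign kept]
  = (659|2805)    [6269 ≡ 659 mod 2805]
  = (2805|659)    [QR: 2805 ≡ 1 mod 4, sign kept]
  = (169|659)    [2805 ≡ 169 mod 659]
  = (659|169)    [QR: 169 ≡ 1 mod 4, sign kept]
  = (152|169)    [659 ≡ 152 mod 169]
  = (19|169)    [169 ≡ 1 mod 8 ⇒ (2|169)^3 = +1]
  = (169|19)    [QR: 169 ≡ 1 mod 4, sign kept]
  = (17|19)    [169 ≡ 17 mod 19]
  = (19|17)    [QR: 17 ≡ 1 mod 4, sign kept]
  = (2|17)    [19 ≡ 2 mod 17]
  = (1|17)    [17 ≡ 1 mod 8 ⇒ (2|17) = +1]
  = 1    [(1|17) = 1]
(-2805|6269) = 1, and 6269 is prime, so -2805 is a quadratic residue mod 6269.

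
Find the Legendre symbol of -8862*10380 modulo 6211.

By multiplicativity, (-8862·10380|6211) = (-8862|6211)·(10380|6211).
First factor (-8862|6211):
(-8862|6211)
  = (3560|6211)    [-8862 ≡ 3560 mod 6211]
  = -(445|6211)    [6211 ≡ 3 mod 8 ⇒ (2|6211)^3 = -1]
  = -(6211|445)    [QR: 445 ≡ 1 mod 4, sign kept]
  = -(426|445)    [6211 ≡ 426 mod 445]
  = (213|445)    [445 ≡ 5 mod 8 ⇒ (2|445) = -1]
  = (445|213)    [QR: 213 ≡ 1 mod 4, sign kept]
  = (19|213)    [445 ≡ 19 mod 213]
  = (213|19)    [QR: 213 ≡ 1 mod 4, sign kept]
  = (4|19)    [213 ≡ 4 mod 19]
  = (1|19)    [19 ≡ 3 mod 8 ⇒ (2|19)^2 = +1]
  = 1    [(1|19) = 1]
Second factor (10380|6211):
(10380|6211)
  = (4169|6211)    [10380 ≡ 4169 mod 6211]
  = (6211|4169)    [QR: 4169 ≡ 1 mod 4, sign kept]
  = (2042|4169)    [6211 ≡ 2042 mod 4169]
  = (1021|4169)    [4169 ≡ 1 mod 8 ⇒ (2|4169) = +1]
  = (4169|1021)    [QR: 1021 ≡ 1 mod 4, sign kept]
  = (85|1021)    [4169 ≡ 85 mod 1021]
  = (1021|85)    [QR: 85 ≡ 1 mod 4, sign kept]
  = (1|85)    [1021 ≡ 1 mod 85]
  = 1    [(1|85) = 1]
Product: (1)·(1) = 1.

1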